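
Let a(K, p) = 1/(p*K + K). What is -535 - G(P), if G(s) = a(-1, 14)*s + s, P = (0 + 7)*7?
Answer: -8711/15 ≈ -580.73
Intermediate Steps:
P = 49 (P = 7*7 = 49)
a(K, p) = 1/(K + K*p) (a(K, p) = 1/(K*p + K) = 1/(K + K*p))
G(s) = 14*s/15 (G(s) = (1/((-1)*(1 + 14)))*s + s = (-1/15)*s + s = (-1*1/15)*s + s = -s/15 + s = 14*s/15)
-535 - G(P) = -535 - 14*49/15 = -535 - 1*686/15 = -535 - 686/15 = -8711/15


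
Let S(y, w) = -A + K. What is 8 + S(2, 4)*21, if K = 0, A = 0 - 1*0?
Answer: 8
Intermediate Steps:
A = 0 (A = 0 + 0 = 0)
S(y, w) = 0 (S(y, w) = -1*0 + 0 = 0 + 0 = 0)
8 + S(2, 4)*21 = 8 + 0*21 = 8 + 0 = 8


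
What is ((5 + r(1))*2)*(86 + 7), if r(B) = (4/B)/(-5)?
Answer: 3906/5 ≈ 781.20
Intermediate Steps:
r(B) = -4/(5*B) (r(B) = (4/B)*(-1/5) = -4/(5*B))
((5 + r(1))*2)*(86 + 7) = ((5 - 4/5/1)*2)*(86 + 7) = ((5 - 4/5*1)*2)*93 = ((5 - 4/5)*2)*93 = ((21/5)*2)*93 = (42/5)*93 = 3906/5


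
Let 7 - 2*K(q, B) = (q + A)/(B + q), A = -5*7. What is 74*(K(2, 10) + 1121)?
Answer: 333259/4 ≈ 83315.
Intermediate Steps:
A = -35
K(q, B) = 7/2 - (-35 + q)/(2*(B + q)) (K(q, B) = 7/2 - (q - 35)/(2*(B + q)) = 7/2 - (-35 + q)/(2*(B + q)))
74*(K(2, 10) + 1121) = 74*((35 + 6*2 + 7*10)/(2*(10 + 2)) + 1121) = 74*((1/2)*(35 + 12 + 70)/12 + 1121) = 74*((1/2)*(1/12)*117 + 1121) = 74*(39/8 + 1121) = 74*(9007/8) = 333259/4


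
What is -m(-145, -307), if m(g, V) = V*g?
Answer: -44515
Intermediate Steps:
-m(-145, -307) = -(-307)*(-145) = -1*44515 = -44515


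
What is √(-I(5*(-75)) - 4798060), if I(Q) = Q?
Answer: I*√4797685 ≈ 2190.4*I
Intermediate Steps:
√(-I(5*(-75)) - 4798060) = √(-5*(-75) - 4798060) = √(-1*(-375) - 4798060) = √(375 - 4798060) = √(-4797685) = I*√4797685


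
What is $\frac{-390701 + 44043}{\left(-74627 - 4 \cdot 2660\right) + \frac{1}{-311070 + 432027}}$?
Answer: $\frac{20965355853}{5156820259} \approx 4.0656$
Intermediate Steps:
$\frac{-390701 + 44043}{\left(-74627 - 4 \cdot 2660\right) + \frac{1}{-311070 + 432027}} = - \frac{346658}{\left(-74627 - 10640\right) + \frac{1}{120957}} = - \frac{346658}{-85267 + \frac{1}{120957}} = - \frac{346658}{- \frac{10313640518}{120957}} = \left(-346658\right) \left(- \frac{120957}{10313640518}\right) = \frac{20965355853}{5156820259}$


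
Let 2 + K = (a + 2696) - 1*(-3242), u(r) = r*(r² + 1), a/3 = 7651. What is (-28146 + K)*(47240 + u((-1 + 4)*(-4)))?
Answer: 33806500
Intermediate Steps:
a = 22953 (a = 3*7651 = 22953)
u(r) = r*(1 + r²)
K = 28889 (K = -2 + ((22953 + 2696) - 1*(-3242)) = -2 + (25649 + 3242) = -2 + 28891 = 28889)
(-28146 + K)*(47240 + u((-1 + 4)*(-4))) = (-28146 + 28889)*(47240 + ((-1 + 4)*(-4) + ((-1 + 4)*(-4))³)) = 743*(47240 + (3*(-4) + (3*(-4))³)) = 743*(47240 + (-12 + (-12)³)) = 743*(47240 + (-12 - 1728)) = 743*(47240 - 1740) = 743*45500 = 33806500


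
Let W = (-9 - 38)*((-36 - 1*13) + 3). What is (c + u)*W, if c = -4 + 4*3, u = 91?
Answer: 214038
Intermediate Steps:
c = 8 (c = -4 + 12 = 8)
W = 2162 (W = -47*((-36 - 13) + 3) = -47*(-49 + 3) = -47*(-46) = 2162)
(c + u)*W = (8 + 91)*2162 = 99*2162 = 214038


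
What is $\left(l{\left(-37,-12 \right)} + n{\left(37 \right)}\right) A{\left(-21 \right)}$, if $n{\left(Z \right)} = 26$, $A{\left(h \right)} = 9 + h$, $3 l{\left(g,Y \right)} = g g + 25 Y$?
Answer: $-4588$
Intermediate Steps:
$l{\left(g,Y \right)} = \frac{g^{2}}{3} + \frac{25 Y}{3}$ ($l{\left(g,Y \right)} = \frac{g g + 25 Y}{3} = \frac{g^{2} + 25 Y}{3} = \frac{g^{2}}{3} + \frac{25 Y}{3}$)
$\left(l{\left(-37,-12 \right)} + n{\left(37 \right)}\right) A{\left(-21 \right)} = \left(\left(\frac{\left(-37\right)^{2}}{3} + \frac{25}{3} \left(-12\right)\right) + 26\right) \left(9 - 21\right) = \left(\left(\frac{1}{3} \cdot 1369 - 100\right) + 26\right) \left(-12\right) = \left(\left(\frac{1369}{3} - 100\right) + 26\right) \left(-12\right) = \left(\frac{1069}{3} + 26\right) \left(-12\right) = \frac{1147}{3} \left(-12\right) = -4588$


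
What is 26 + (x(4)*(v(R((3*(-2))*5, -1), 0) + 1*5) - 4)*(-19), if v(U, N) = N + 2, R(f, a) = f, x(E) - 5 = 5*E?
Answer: -3223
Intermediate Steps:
x(E) = 5 + 5*E
v(U, N) = 2 + N
26 + (x(4)*(v(R((3*(-2))*5, -1), 0) + 1*5) - 4)*(-19) = 26 + ((5 + 5*4)*((2 + 0) + 1*5) - 4)*(-19) = 26 + ((5 + 20)*(2 + 5) - 4)*(-19) = 26 + (25*7 - 4)*(-19) = 26 + (175 - 4)*(-19) = 26 + 171*(-19) = 26 - 3249 = -3223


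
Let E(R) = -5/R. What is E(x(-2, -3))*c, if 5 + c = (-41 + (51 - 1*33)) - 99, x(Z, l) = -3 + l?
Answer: -635/6 ≈ -105.83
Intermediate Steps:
c = -127 (c = -5 + ((-41 + (51 - 1*33)) - 99) = -5 + ((-41 + (51 - 33)) - 99) = -5 + ((-41 + 18) - 99) = -5 + (-23 - 99) = -5 - 122 = -127)
E(x(-2, -3))*c = -5/(-3 - 3)*(-127) = -5/(-6)*(-127) = -5*(-⅙)*(-127) = (⅚)*(-127) = -635/6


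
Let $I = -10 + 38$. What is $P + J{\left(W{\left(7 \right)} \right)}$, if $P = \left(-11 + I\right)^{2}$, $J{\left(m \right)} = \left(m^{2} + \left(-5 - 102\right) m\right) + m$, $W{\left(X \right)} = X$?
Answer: $-404$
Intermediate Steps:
$I = 28$
$J{\left(m \right)} = m^{2} - 106 m$ ($J{\left(m \right)} = \left(m^{2} + \left(-5 - 102\right) m\right) + m = \left(m^{2} - 107 m\right) + m = m^{2} - 106 m$)
$P = 289$ ($P = \left(-11 + 28\right)^{2} = 17^{2} = 289$)
$P + J{\left(W{\left(7 \right)} \right)} = 289 + 7 \left(-106 + 7\right) = 289 + 7 \left(-99\right) = 289 - 693 = -404$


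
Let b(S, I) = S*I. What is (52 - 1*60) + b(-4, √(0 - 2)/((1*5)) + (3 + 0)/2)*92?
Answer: -560 - 368*I*√2/5 ≈ -560.0 - 104.09*I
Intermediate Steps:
b(S, I) = I*S
(52 - 1*60) + b(-4, √(0 - 2)/((1*5)) + (3 + 0)/2)*92 = (52 - 1*60) + ((√(0 - 2)/((1*5)) + (3 + 0)/2)*(-4))*92 = (52 - 60) + ((√(-2)/5 + 3*(½))*(-4))*92 = -8 + (((I*√2)*(⅕) + 3/2)*(-4))*92 = -8 + ((I*√2/5 + 3/2)*(-4))*92 = -8 + ((3/2 + I*√2/5)*(-4))*92 = -8 + (-6 - 4*I*√2/5)*92 = -8 + (-552 - 368*I*√2/5) = -560 - 368*I*√2/5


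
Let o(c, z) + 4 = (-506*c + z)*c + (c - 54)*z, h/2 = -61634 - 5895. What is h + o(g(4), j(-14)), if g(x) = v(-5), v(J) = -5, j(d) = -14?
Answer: -146816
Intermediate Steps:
h = -135058 (h = 2*(-61634 - 5895) = 2*(-67529) = -135058)
g(x) = -5
o(c, z) = -4 + c*(z - 506*c) + z*(-54 + c) (o(c, z) = -4 + ((-506*c + z)*c + (c - 54)*z) = -4 + ((z - 506*c)*c + (-54 + c)*z) = -4 + (c*(z - 506*c) + z*(-54 + c)) = -4 + c*(z - 506*c) + z*(-54 + c))
h + o(g(4), j(-14)) = -135058 + (-4 - 506*(-5)² - 54*(-14) + 2*(-5)*(-14)) = -135058 + (-4 - 506*25 + 756 + 140) = -135058 + (-4 - 12650 + 756 + 140) = -135058 - 11758 = -146816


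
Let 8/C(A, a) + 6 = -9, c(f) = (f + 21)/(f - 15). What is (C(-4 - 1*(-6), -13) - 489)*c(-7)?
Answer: 51401/165 ≈ 311.52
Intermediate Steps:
c(f) = (21 + f)/(-15 + f)
C(A, a) = -8/15 (C(A, a) = 8/(-6 - 9) = 8/(-15) = 8*(-1/15) = -8/15)
(C(-4 - 1*(-6), -13) - 489)*c(-7) = (-8/15 - 489)*((21 - 7)/(-15 - 7)) = -7343*14/(15*(-22)) = -(-7343)*14/330 = -7343/15*(-7/11) = 51401/165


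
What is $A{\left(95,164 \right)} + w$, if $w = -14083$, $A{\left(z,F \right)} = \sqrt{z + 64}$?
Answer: $-14083 + \sqrt{159} \approx -14070.0$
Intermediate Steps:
$A{\left(z,F \right)} = \sqrt{64 + z}$
$A{\left(95,164 \right)} + w = \sqrt{64 + 95} - 14083 = \sqrt{159} - 14083 = -14083 + \sqrt{159}$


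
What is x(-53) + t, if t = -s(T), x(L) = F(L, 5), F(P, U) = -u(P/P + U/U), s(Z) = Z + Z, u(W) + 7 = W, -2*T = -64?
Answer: -59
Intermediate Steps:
T = 32 (T = -½*(-64) = 32)
u(W) = -7 + W
s(Z) = 2*Z
F(P, U) = 5 (F(P, U) = -(-7 + (P/P + U/U)) = -(-7 + (1 + 1)) = -(-7 + 2) = -1*(-5) = 5)
x(L) = 5
t = -64 (t = -2*32 = -1*64 = -64)
x(-53) + t = 5 - 64 = -59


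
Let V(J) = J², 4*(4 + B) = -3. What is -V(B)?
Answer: -361/16 ≈ -22.563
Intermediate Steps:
B = -19/4 (B = -4 + (¼)*(-3) = -4 - ¾ = -19/4 ≈ -4.7500)
-V(B) = -(-19/4)² = -1*361/16 = -361/16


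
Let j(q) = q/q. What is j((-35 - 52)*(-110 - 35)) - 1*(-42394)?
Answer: 42395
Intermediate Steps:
j(q) = 1
j((-35 - 52)*(-110 - 35)) - 1*(-42394) = 1 - 1*(-42394) = 1 + 42394 = 42395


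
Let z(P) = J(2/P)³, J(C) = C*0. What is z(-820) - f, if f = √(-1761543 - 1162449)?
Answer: -6*I*√81222 ≈ -1710.0*I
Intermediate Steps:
J(C) = 0
f = 6*I*√81222 (f = √(-2923992) = 6*I*√81222 ≈ 1710.0*I)
z(P) = 0 (z(P) = 0³ = 0)
z(-820) - f = 0 - 6*I*√81222 = -6*I*√81222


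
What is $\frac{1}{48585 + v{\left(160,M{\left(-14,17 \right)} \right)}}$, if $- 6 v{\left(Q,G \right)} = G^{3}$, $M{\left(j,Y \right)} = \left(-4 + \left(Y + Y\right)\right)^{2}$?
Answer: $- \frac{1}{121451415} \approx -8.2337 \cdot 10^{-9}$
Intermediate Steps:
$M{\left(j,Y \right)} = \left(-4 + 2 Y\right)^{2}$
$v{\left(Q,G \right)} = - \frac{G^{3}}{6}$
$\frac{1}{48585 + v{\left(160,M{\left(-14,17 \right)} \right)}} = \frac{1}{48585 - \frac{\left(4 \left(-2 + 17\right)^{2}\right)^{3}}{6}} = \frac{1}{48585 - \frac{\left(4 \cdot 15^{2}\right)^{3}}{6}} = \frac{1}{48585 - \frac{\left(4 \cdot 225\right)^{3}}{6}} = \frac{1}{48585 - \frac{900^{3}}{6}} = \frac{1}{48585 - 121500000} = \frac{1}{-121451415} = - \frac{1}{121451415}$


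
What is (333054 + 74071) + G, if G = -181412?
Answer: 225713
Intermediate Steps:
(333054 + 74071) + G = (333054 + 74071) - 181412 = 407125 - 181412 = 225713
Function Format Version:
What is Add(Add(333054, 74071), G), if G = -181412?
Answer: 225713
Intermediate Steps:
Add(Add(333054, 74071), G) = Add(Add(333054, 74071), -181412) = Add(407125, -181412) = 225713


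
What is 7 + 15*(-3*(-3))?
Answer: 142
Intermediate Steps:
7 + 15*(-3*(-3)) = 7 + 15*9 = 7 + 135 = 142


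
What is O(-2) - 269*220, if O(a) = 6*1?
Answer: -59174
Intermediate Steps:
O(a) = 6
O(-2) - 269*220 = 6 - 269*220 = 6 - 59180 = -59174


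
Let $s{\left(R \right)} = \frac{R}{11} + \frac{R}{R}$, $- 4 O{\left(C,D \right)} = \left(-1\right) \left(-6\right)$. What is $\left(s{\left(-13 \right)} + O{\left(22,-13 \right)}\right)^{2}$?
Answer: $\frac{1369}{484} \approx 2.8285$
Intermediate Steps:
$O{\left(C,D \right)} = - \frac{3}{2}$ ($O{\left(C,D \right)} = - \frac{\left(-1\right) \left(-6\right)}{4} = \left(- \frac{1}{4}\right) 6 = - \frac{3}{2}$)
$s{\left(R \right)} = 1 + \frac{R}{11}$ ($s{\left(R \right)} = R \frac{1}{11} + 1 = \frac{R}{11} + 1 = 1 + \frac{R}{11}$)
$\left(s{\left(-13 \right)} + O{\left(22,-13 \right)}\right)^{2} = \left(\left(1 + \frac{1}{11} \left(-13\right)\right) - \frac{3}{2}\right)^{2} = \left(\left(1 - \frac{13}{11}\right) - \frac{3}{2}\right)^{2} = \left(- \frac{2}{11} - \frac{3}{2}\right)^{2} = \left(- \frac{37}{22}\right)^{2} = \frac{1369}{484}$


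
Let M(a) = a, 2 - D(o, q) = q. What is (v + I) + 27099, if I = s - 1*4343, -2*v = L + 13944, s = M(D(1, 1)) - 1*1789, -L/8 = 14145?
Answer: 70576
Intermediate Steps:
L = -113160 (L = -8*14145 = -113160)
D(o, q) = 2 - q
s = -1788 (s = (2 - 1*1) - 1*1789 = (2 - 1) - 1789 = 1 - 1789 = -1788)
v = 49608 (v = -(-113160 + 13944)/2 = -½*(-99216) = 49608)
I = -6131 (I = -1788 - 1*4343 = -1788 - 4343 = -6131)
(v + I) + 27099 = (49608 - 6131) + 27099 = 43477 + 27099 = 70576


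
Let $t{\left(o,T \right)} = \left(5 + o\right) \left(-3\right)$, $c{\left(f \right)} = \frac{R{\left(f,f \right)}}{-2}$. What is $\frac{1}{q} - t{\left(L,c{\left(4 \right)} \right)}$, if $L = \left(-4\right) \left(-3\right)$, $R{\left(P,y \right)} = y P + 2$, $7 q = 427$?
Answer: $\frac{3112}{61} \approx 51.016$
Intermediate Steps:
$q = 61$ ($q = \frac{1}{7} \cdot 427 = 61$)
$R{\left(P,y \right)} = 2 + P y$ ($R{\left(P,y \right)} = P y + 2 = 2 + P y$)
$c{\left(f \right)} = -1 - \frac{f^{2}}{2}$ ($c{\left(f \right)} = \frac{2 + f f}{-2} = \left(2 + f^{2}\right) \left(- \frac{1}{2}\right) = -1 - \frac{f^{2}}{2}$)
$L = 12$
$t{\left(o,T \right)} = -15 - 3 o$
$\frac{1}{q} - t{\left(L,c{\left(4 \right)} \right)} = \frac{1}{61} - \left(-15 - 36\right) = \frac{1}{61} - -51 = \frac{1}{61} + 51 = \frac{3112}{61}$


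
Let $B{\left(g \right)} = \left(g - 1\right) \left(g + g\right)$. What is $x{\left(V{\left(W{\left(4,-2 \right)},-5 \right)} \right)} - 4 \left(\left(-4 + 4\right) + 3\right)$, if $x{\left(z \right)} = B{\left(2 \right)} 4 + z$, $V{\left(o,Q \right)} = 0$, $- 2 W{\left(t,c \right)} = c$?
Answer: $4$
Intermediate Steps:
$W{\left(t,c \right)} = - \frac{c}{2}$
$B{\left(g \right)} = 2 g \left(-1 + g\right)$ ($B{\left(g \right)} = \left(-1 + g\right) 2 g = 2 g \left(-1 + g\right)$)
$x{\left(z \right)} = 16 + z$ ($x{\left(z \right)} = 2 \cdot 2 \left(-1 + 2\right) 4 + z = 2 \cdot 2 \cdot 1 \cdot 4 + z = 4 \cdot 4 + z = 16 + z$)
$x{\left(V{\left(W{\left(4,-2 \right)},-5 \right)} \right)} - 4 \left(\left(-4 + 4\right) + 3\right) = \left(16 + 0\right) - 4 \left(\left(-4 + 4\right) + 3\right) = 16 - 4 \left(0 + 3\right) = 16 - 12 = 4$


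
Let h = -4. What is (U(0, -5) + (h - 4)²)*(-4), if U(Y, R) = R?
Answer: -236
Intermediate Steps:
(U(0, -5) + (h - 4)²)*(-4) = (-5 + (-4 - 4)²)*(-4) = (-5 + (-8)²)*(-4) = (-5 + 64)*(-4) = 59*(-4) = -236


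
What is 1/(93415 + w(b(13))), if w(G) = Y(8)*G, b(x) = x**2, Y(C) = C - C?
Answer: 1/93415 ≈ 1.0705e-5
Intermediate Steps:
Y(C) = 0
w(G) = 0 (w(G) = 0*G = 0)
1/(93415 + w(b(13))) = 1/(93415 + 0) = 1/93415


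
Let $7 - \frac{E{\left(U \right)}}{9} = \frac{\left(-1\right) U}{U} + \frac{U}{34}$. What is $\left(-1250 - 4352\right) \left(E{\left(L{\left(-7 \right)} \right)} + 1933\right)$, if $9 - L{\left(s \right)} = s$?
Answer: $- \frac{190540826}{17} \approx -1.1208 \cdot 10^{7}$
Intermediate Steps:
$L{\left(s \right)} = 9 - s$
$E{\left(U \right)} = 72 - \frac{9 U}{34}$ ($E{\left(U \right)} = 63 - 9 \left(\frac{\left(-1\right) U}{U} + \frac{U}{34}\right) = 63 - 9 \left(-1 + U \frac{1}{34}\right) = 63 - 9 \left(-1 + \frac{U}{34}\right) = 63 - \left(-9 + \frac{9 U}{34}\right) = 72 - \frac{9 U}{34}$)
$\left(-1250 - 4352\right) \left(E{\left(L{\left(-7 \right)} \right)} + 1933\right) = \left(-1250 - 4352\right) \left(\left(72 - \frac{9 \left(9 - -7\right)}{34}\right) + 1933\right) = - 5602 \left(\left(72 - \frac{9 \left(9 + 7\right)}{34}\right) + 1933\right) = - 5602 \left(\left(72 - \frac{72}{17}\right) + 1933\right) = - 5602 \left(\frac{1152}{17} + 1933\right) = \left(-5602\right) \frac{34013}{17} = - \frac{190540826}{17}$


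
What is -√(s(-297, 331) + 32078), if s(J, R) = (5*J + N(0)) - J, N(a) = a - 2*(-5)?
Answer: -10*√309 ≈ -175.78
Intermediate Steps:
N(a) = 10 + a (N(a) = a + 10 = 10 + a)
s(J, R) = 10 + 4*J (s(J, R) = (5*J + (10 + 0)) - J = (5*J + 10) - J = (10 + 5*J) - J = 10 + 4*J)
-√(s(-297, 331) + 32078) = -√((10 + 4*(-297)) + 32078) = -√((10 - 1188) + 32078) = -√(-1178 + 32078) = -√30900 = -10*√309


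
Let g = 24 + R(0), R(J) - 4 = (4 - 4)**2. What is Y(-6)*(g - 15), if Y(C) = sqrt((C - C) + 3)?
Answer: 13*sqrt(3) ≈ 22.517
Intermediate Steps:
Y(C) = sqrt(3) (Y(C) = sqrt(0 + 3) = sqrt(3))
R(J) = 4 (R(J) = 4 + (4 - 4)**2 = 4 + 0**2 = 4 + 0 = 4)
g = 28 (g = 24 + 4 = 28)
Y(-6)*(g - 15) = sqrt(3)*(28 - 15) = sqrt(3)*13 = 13*sqrt(3)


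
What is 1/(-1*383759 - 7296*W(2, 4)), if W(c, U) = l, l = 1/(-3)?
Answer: -1/381327 ≈ -2.6224e-6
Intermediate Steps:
l = -⅓ ≈ -0.33333
W(c, U) = -⅓
1/(-1*383759 - 7296*W(2, 4)) = 1/(-1*383759 - 7296*(-⅓)) = 1/(-383759 + 2432) = 1/(-381327) = -1/381327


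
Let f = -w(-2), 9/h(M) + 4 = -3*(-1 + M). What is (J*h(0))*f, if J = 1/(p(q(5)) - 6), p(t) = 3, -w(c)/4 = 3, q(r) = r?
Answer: 36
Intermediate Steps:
h(M) = 9/(-1 - 3*M) (h(M) = 9/(-4 - 3*(-1 + M)) = 9/(-4 + (3 - 3*M)) = 9/(-1 - 3*M))
w(c) = -12 (w(c) = -4*3 = -12)
f = 12 (f = -1*(-12) = 12)
J = -1/3 (J = 1/(3 - 6) = 1/(-3) = -1/3 ≈ -0.33333)
(J*h(0))*f = -(-3)/(1 + 3*0)*12 = -(-3)/(1 + 0)*12 = -(-3)/1*12 = -(-3)*12 = -1/3*(-9)*12 = 3*12 = 36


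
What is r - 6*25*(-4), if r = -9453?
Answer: -8853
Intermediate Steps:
r - 6*25*(-4) = -9453 - 6*25*(-4) = -9453 - 150*(-4) = -9453 - 1*(-600) = -9453 + 600 = -8853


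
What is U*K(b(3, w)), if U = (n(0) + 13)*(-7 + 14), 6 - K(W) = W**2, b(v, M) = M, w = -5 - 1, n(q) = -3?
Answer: -2100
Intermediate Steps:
w = -6
K(W) = 6 - W**2
U = 70 (U = (-3 + 13)*(-7 + 14) = 10*7 = 70)
U*K(b(3, w)) = 70*(6 - 1*(-6)**2) = 70*(6 - 1*36) = 70*(6 - 36) = 70*(-30) = -2100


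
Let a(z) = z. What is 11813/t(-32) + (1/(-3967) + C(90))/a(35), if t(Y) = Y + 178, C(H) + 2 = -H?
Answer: 317378219/4054274 ≈ 78.282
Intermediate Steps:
C(H) = -2 - H
t(Y) = 178 + Y
11813/t(-32) + (1/(-3967) + C(90))/a(35) = 11813/(178 - 32) + (1/(-3967) + (-2 - 1*90))/35 = 11813/146 + (-1/3967 + (-2 - 90))*(1/35) = 11813*(1/146) + (-1/3967 - 92)*(1/35) = 11813/146 - 364965/3967*1/35 = 11813/146 - 72993/27769 = 317378219/4054274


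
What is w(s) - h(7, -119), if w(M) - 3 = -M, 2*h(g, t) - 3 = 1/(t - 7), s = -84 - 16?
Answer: 25579/252 ≈ 101.50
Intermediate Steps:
s = -100
h(g, t) = 3/2 + 1/(2*(-7 + t)) (h(g, t) = 3/2 + 1/(2*(t - 7)) = 3/2 + 1/(2*(-7 + t)))
w(M) = 3 - M
w(s) - h(7, -119) = (3 - 1*(-100)) - (-20 + 3*(-119))/(2*(-7 - 119)) = (3 + 100) - (-20 - 357)/(2*(-126)) = 103 - (-1)*(-377)/(2*126) = 103 - 1*377/252 = 103 - 377/252 = 25579/252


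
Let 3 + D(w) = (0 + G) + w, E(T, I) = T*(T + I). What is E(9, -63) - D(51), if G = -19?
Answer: -515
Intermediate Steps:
E(T, I) = T*(I + T)
D(w) = -22 + w (D(w) = -3 + ((0 - 19) + w) = -3 + (-19 + w) = -22 + w)
E(9, -63) - D(51) = 9*(-63 + 9) - (-22 + 51) = 9*(-54) - 1*29 = -486 - 29 = -515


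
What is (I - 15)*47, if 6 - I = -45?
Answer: 1692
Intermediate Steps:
I = 51 (I = 6 - 1*(-45) = 6 + 45 = 51)
(I - 15)*47 = (51 - 15)*47 = 36*47 = 1692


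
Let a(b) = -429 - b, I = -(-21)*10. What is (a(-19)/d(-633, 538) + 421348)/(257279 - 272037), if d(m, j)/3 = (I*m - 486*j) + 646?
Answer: -248859926749/8716488024 ≈ -28.550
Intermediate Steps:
I = 210 (I = -21*(-10) = 210)
d(m, j) = 1938 - 1458*j + 630*m (d(m, j) = 3*((210*m - 486*j) + 646) = 3*((-486*j + 210*m) + 646) = 3*(646 - 486*j + 210*m) = 1938 - 1458*j + 630*m)
(a(-19)/d(-633, 538) + 421348)/(257279 - 272037) = ((-429 - 1*(-19))/(1938 - 1458*538 + 630*(-633)) + 421348)/(257279 - 272037) = ((-429 + 19)/(1938 - 784404 - 398790) + 421348)/(-14758) = (-410/(-1181256) + 421348)*(-1/14758) = (-410*(-1/1181256) + 421348)*(-1/14758) = (205/590628 + 421348)*(-1/14758) = (248859926749/590628)*(-1/14758) = -248859926749/8716488024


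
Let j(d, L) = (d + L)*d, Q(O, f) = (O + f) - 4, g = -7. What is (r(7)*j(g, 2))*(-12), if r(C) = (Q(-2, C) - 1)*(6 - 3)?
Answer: 0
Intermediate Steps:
Q(O, f) = -4 + O + f
r(C) = -21 + 3*C (r(C) = ((-4 - 2 + C) - 1)*(6 - 3) = ((-6 + C) - 1)*3 = (-7 + C)*3 = -21 + 3*C)
j(d, L) = d*(L + d) (j(d, L) = (L + d)*d = d*(L + d))
(r(7)*j(g, 2))*(-12) = ((-21 + 3*7)*(-7*(2 - 7)))*(-12) = ((-21 + 21)*(-7*(-5)))*(-12) = (0*35)*(-12) = 0*(-12) = 0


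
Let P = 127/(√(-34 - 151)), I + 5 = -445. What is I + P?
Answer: -450 - 127*I*√185/185 ≈ -450.0 - 9.3372*I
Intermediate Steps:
I = -450 (I = -5 - 445 = -450)
P = -127*I*√185/185 (P = 127/(√(-185)) = 127/((I*√185)) = 127*(-I*√185/185) = -127*I*√185/185 ≈ -9.3372*I)
I + P = -450 - 127*I*√185/185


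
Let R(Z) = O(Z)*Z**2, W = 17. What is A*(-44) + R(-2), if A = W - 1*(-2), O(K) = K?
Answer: -844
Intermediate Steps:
A = 19 (A = 17 - 1*(-2) = 17 + 2 = 19)
R(Z) = Z**3 (R(Z) = Z*Z**2 = Z**3)
A*(-44) + R(-2) = 19*(-44) + (-2)**3 = -836 - 8 = -844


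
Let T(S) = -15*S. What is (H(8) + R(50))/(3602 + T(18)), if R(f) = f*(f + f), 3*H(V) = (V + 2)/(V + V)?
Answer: 120005/79968 ≈ 1.5007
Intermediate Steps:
H(V) = (2 + V)/(6*V) (H(V) = ((V + 2)/(V + V))/3 = ((2 + V)/((2*V)))/3 = ((2 + V)*(1/(2*V)))/3 = ((2 + V)/(2*V))/3 = (2 + V)/(6*V))
R(f) = 2*f² (R(f) = f*(2*f) = 2*f²)
(H(8) + R(50))/(3602 + T(18)) = ((⅙)*(2 + 8)/8 + 2*50²)/(3602 - 15*18) = ((⅙)*(⅛)*10 + 2*2500)/(3602 - 270) = (5/24 + 5000)/3332 = (120005/24)*(1/3332) = 120005/79968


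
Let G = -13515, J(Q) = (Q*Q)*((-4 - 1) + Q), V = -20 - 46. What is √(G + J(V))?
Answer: I*√322791 ≈ 568.15*I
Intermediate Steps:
V = -66
J(Q) = Q²*(-5 + Q)
√(G + J(V)) = √(-13515 + (-66)²*(-5 - 66)) = √(-13515 + 4356*(-71)) = √(-13515 - 309276) = √(-322791) = I*√322791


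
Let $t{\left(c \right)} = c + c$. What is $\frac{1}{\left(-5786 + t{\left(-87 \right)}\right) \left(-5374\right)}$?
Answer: $\frac{1}{32029040} \approx 3.1222 \cdot 10^{-8}$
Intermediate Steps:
$t{\left(c \right)} = 2 c$
$\frac{1}{\left(-5786 + t{\left(-87 \right)}\right) \left(-5374\right)} = \frac{1}{\left(-5786 + 2 \left(-87\right)\right) \left(-5374\right)} = \frac{1}{-5786 - 174} \left(- \frac{1}{5374}\right) = \frac{1}{-5960} \left(- \frac{1}{5374}\right) = \left(- \frac{1}{5960}\right) \left(- \frac{1}{5374}\right) = \frac{1}{32029040}$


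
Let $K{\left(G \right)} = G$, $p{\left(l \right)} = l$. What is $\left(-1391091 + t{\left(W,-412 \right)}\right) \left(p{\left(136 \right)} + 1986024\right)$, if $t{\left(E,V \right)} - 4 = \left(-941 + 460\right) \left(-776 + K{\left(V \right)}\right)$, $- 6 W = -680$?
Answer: $-1627973919440$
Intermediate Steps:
$W = \frac{340}{3}$ ($W = \left(- \frac{1}{6}\right) \left(-680\right) = \frac{340}{3} \approx 113.33$)
$t{\left(E,V \right)} = 373260 - 481 V$ ($t{\left(E,V \right)} = 4 + \left(-941 + 460\right) \left(-776 + V\right) = 4 - 481 \left(-776 + V\right) = 4 - \left(-373256 + 481 V\right) = 373260 - 481 V$)
$\left(-1391091 + t{\left(W,-412 \right)}\right) \left(p{\left(136 \right)} + 1986024\right) = \left(-1391091 + \left(373260 - -198172\right)\right) \left(136 + 1986024\right) = \left(-1391091 + \left(373260 + 198172\right)\right) 1986160 = \left(-1391091 + 571432\right) 1986160 = \left(-819659\right) 1986160 = -1627973919440$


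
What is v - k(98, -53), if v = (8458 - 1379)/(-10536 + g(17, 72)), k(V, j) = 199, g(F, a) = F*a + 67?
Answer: -1846834/9245 ≈ -199.77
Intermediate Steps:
g(F, a) = 67 + F*a
v = -7079/9245 (v = (8458 - 1379)/(-10536 + (67 + 17*72)) = 7079/(-10536 + (67 + 1224)) = 7079/(-10536 + 1291) = 7079/(-9245) = 7079*(-1/9245) = -7079/9245 ≈ -0.76571)
v - k(98, -53) = -7079/9245 - 1*199 = -7079/9245 - 199 = -1846834/9245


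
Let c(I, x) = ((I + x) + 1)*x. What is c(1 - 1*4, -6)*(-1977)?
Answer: -94896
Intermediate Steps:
c(I, x) = x*(1 + I + x) (c(I, x) = (1 + I + x)*x = x*(1 + I + x))
c(1 - 1*4, -6)*(-1977) = -6*(1 + (1 - 1*4) - 6)*(-1977) = -6*(1 + (1 - 4) - 6)*(-1977) = -6*(1 - 3 - 6)*(-1977) = -6*(-8)*(-1977) = 48*(-1977) = -94896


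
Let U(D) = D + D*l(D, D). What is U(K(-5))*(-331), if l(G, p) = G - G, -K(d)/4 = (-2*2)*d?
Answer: 26480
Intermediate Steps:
K(d) = 16*d (K(d) = -4*(-2*2)*d = -(-16)*d = 16*d)
l(G, p) = 0
U(D) = D (U(D) = D + D*0 = D + 0 = D)
U(K(-5))*(-331) = (16*(-5))*(-331) = -80*(-331) = 26480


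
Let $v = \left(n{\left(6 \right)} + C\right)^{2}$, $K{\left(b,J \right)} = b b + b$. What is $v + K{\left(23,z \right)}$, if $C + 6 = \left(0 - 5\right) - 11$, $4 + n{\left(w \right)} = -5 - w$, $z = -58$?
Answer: $1921$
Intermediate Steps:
$n{\left(w \right)} = -9 - w$ ($n{\left(w \right)} = -4 - \left(5 + w\right) = -9 - w$)
$C = -22$ ($C = -6 + \left(\left(0 - 5\right) - 11\right) = -6 - 16 = -22$)
$K{\left(b,J \right)} = b + b^{2}$ ($K{\left(b,J \right)} = b^{2} + b = b + b^{2}$)
$v = 1369$ ($v = \left(\left(-9 - 6\right) - 22\right)^{2} = \left(-15 - 22\right)^{2} = \left(-37\right)^{2} = 1369$)
$v + K{\left(23,z \right)} = 1369 + 23 \left(1 + 23\right) = 1369 + 23 \cdot 24 = 1369 + 552 = 1921$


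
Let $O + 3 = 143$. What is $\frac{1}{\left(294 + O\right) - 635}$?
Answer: $- \frac{1}{201} \approx -0.0049751$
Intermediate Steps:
$O = 140$ ($O = -3 + 143 = 140$)
$\frac{1}{\left(294 + O\right) - 635} = \frac{1}{\left(294 + 140\right) - 635} = \frac{1}{434 - 635} = \frac{1}{-201} = - \frac{1}{201}$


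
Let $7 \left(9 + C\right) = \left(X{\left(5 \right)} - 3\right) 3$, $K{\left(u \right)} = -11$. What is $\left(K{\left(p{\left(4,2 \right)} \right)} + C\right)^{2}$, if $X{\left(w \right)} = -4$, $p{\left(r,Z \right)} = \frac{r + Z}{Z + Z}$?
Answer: $529$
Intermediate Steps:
$p{\left(r,Z \right)} = \frac{Z + r}{2 Z}$
$C = -12$ ($C = -9 + \frac{\left(-4 - 3\right) 3}{7} = -9 + \frac{\left(-7\right) 3}{7} = -9 + \frac{1}{7} \left(-21\right) = -9 - 3 = -12$)
$\left(K{\left(p{\left(4,2 \right)} \right)} + C\right)^{2} = \left(-11 - 12\right)^{2} = \left(-23\right)^{2} = 529$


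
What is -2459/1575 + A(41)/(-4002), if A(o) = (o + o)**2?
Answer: -3405203/1050525 ≈ -3.2414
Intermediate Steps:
A(o) = 4*o**2 (A(o) = (2*o)**2 = 4*o**2)
-2459/1575 + A(41)/(-4002) = -2459/1575 + (4*41**2)/(-4002) = -2459*1/1575 + (4*1681)*(-1/4002) = -2459/1575 + 6724*(-1/4002) = -2459/1575 - 3362/2001 = -3405203/1050525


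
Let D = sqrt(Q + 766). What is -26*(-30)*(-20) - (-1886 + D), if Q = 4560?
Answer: -13714 - sqrt(5326) ≈ -13787.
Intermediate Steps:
D = sqrt(5326) (D = sqrt(4560 + 766) = sqrt(5326) ≈ 72.979)
-26*(-30)*(-20) - (-1886 + D) = -26*(-30)*(-20) - (-1886 + sqrt(5326)) = 780*(-20) + (1886 - sqrt(5326)) = -15600 + (1886 - sqrt(5326)) = -13714 - sqrt(5326)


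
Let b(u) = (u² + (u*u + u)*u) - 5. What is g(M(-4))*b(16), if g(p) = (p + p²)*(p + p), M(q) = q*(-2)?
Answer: 5302656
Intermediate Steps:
M(q) = -2*q
b(u) = -5 + u² + u*(u + u²) (b(u) = (u² + (u² + u)*u) - 5 = (u² + (u + u²)*u) - 5 = (u² + u*(u + u²)) - 5 = -5 + u² + u*(u + u²))
g(p) = 2*p*(p + p²) (g(p) = (p + p²)*(2*p) = 2*p*(p + p²))
g(M(-4))*b(16) = (2*(-2*(-4))²*(1 - 2*(-4)))*(-5 + 16³ + 2*16²) = (2*8²*(1 + 8))*(-5 + 4096 + 2*256) = (2*64*9)*(-5 + 4096 + 512) = 1152*4603 = 5302656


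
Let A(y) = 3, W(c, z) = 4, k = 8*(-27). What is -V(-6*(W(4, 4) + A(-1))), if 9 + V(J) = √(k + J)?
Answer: 9 - I*√258 ≈ 9.0 - 16.062*I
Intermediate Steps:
k = -216
V(J) = -9 + √(-216 + J)
-V(-6*(W(4, 4) + A(-1))) = -(-9 + √(-216 - 6*(4 + 3))) = -(-9 + √(-216 - 6*7)) = -(-9 + √(-216 - 42)) = -(-9 + √(-258)) = -(-9 + I*√258) = 9 - I*√258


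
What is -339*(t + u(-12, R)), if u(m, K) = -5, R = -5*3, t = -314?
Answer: 108141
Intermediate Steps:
R = -15
-339*(t + u(-12, R)) = -339*(-314 - 5) = -339*(-319) = 108141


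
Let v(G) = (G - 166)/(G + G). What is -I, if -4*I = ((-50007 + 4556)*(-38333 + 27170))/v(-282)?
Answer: 10219871619/64 ≈ 1.5969e+8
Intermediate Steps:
v(G) = (-166 + G)/(2*G) (v(G) = (-166 + G)/((2*G)) = (-166 + G)*(1/(2*G)) = (-166 + G)/(2*G))
I = -10219871619/64 (I = -(-50007 + 4556)*(-38333 + 27170)/(4*((½)*(-166 - 282)/(-282))) = -(-45451*(-11163))/(4*((½)*(-1/282)*(-448))) = -507369513/(4*112/141) = -507369513*141/(4*112) = -¼*10219871619/16 = -10219871619/64 ≈ -1.5969e+8)
-I = -1*(-10219871619/64) = 10219871619/64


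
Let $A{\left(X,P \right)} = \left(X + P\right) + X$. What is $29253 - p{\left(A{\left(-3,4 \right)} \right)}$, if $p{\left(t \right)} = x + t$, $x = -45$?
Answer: $29300$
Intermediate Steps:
$A{\left(X,P \right)} = P + 2 X$ ($A{\left(X,P \right)} = \left(P + X\right) + X = P + 2 X$)
$p{\left(t \right)} = -45 + t$
$29253 - p{\left(A{\left(-3,4 \right)} \right)} = 29253 - \left(-45 + \left(4 + 2 \left(-3\right)\right)\right) = 29253 - \left(-45 + \left(4 - 6\right)\right) = 29253 - \left(-45 - 2\right) = 29253 - -47 = 29253 + 47 = 29300$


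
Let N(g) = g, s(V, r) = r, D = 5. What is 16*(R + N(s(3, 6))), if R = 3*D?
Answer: 336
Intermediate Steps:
R = 15 (R = 3*5 = 15)
16*(R + N(s(3, 6))) = 16*(15 + 6) = 16*21 = 336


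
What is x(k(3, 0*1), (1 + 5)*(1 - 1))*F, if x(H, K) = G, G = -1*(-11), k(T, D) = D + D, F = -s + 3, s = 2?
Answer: 11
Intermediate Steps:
F = 1 (F = -1*2 + 3 = -2 + 3 = 1)
k(T, D) = 2*D
G = 11
x(H, K) = 11
x(k(3, 0*1), (1 + 5)*(1 - 1))*F = 11*1 = 11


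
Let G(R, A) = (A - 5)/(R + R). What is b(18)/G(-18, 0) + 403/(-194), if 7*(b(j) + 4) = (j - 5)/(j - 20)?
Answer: -255053/6790 ≈ -37.563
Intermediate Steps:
b(j) = -4 + (-5 + j)/(7*(-20 + j)) (b(j) = -4 + ((j - 5)/(j - 20))/7 = -4 + ((-5 + j)/(-20 + j))/7 = -4 + (-5 + j)/(7*(-20 + j)))
G(R, A) = (-5 + A)/(2*R) (G(R, A) = (-5 + A)/((2*R)) = (-5 + A)*(1/(2*R)) = (-5 + A)/(2*R))
b(18)/G(-18, 0) + 403/(-194) = (3*(185 - 9*18)/(7*(-20 + 18)))/(((½)*(-5 + 0)/(-18))) + 403/(-194) = ((3/7)*(185 - 162)/(-2))/(((½)*(-1/18)*(-5))) + 403*(-1/194) = ((3/7)*(-½)*23)/(5/36) - 403/194 = -69/14*36/5 - 403/194 = -1242/35 - 403/194 = -255053/6790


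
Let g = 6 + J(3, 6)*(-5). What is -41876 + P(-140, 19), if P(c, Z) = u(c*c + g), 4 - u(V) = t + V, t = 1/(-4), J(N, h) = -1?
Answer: -245931/4 ≈ -61483.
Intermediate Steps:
t = -¼ ≈ -0.25000
g = 11 (g = 6 - 1*(-5) = 6 + 5 = 11)
u(V) = 17/4 - V (u(V) = 4 - (-¼ + V) = 4 + (¼ - V) = 17/4 - V)
P(c, Z) = -27/4 - c² (P(c, Z) = 17/4 - (c*c + 11) = 17/4 - (c² + 11) = 17/4 - (11 + c²) = 17/4 + (-11 - c²) = -27/4 - c²)
-41876 + P(-140, 19) = -41876 + (-27/4 - 1*(-140)²) = -41876 + (-27/4 - 1*19600) = -41876 + (-27/4 - 19600) = -41876 - 78427/4 = -245931/4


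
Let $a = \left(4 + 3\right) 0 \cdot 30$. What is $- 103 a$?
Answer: $0$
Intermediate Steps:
$a = 0$ ($a = 7 \cdot 0 \cdot 30 = 0 \cdot 30 = 0$)
$- 103 a = \left(-103\right) 0 = 0$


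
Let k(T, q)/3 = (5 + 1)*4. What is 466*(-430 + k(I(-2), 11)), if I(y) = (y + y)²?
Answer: -166828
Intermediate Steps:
I(y) = 4*y² (I(y) = (2*y)² = 4*y²)
k(T, q) = 72 (k(T, q) = 3*((5 + 1)*4) = 3*(6*4) = 3*24 = 72)
466*(-430 + k(I(-2), 11)) = 466*(-430 + 72) = 466*(-358) = -166828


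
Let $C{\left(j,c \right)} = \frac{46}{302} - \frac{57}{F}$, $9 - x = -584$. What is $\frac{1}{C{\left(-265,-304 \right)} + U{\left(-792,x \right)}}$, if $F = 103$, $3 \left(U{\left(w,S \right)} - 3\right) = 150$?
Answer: $\frac{15553}{818071} \approx 0.019012$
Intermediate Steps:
$x = 593$ ($x = 9 - -584 = 9 + 584 = 593$)
$U{\left(w,S \right)} = 53$ ($U{\left(w,S \right)} = 3 + \frac{1}{3} \cdot 150 = 3 + 50 = 53$)
$C{\left(j,c \right)} = - \frac{6238}{15553}$ ($C{\left(j,c \right)} = \frac{46}{302} - \frac{57}{103} = 46 \cdot \frac{1}{302} - \frac{57}{103} = \frac{23}{151} - \frac{57}{103} = - \frac{6238}{15553}$)
$\frac{1}{C{\left(-265,-304 \right)} + U{\left(-792,x \right)}} = \frac{1}{- \frac{6238}{15553} + 53} = \frac{1}{\frac{818071}{15553}} = \frac{15553}{818071}$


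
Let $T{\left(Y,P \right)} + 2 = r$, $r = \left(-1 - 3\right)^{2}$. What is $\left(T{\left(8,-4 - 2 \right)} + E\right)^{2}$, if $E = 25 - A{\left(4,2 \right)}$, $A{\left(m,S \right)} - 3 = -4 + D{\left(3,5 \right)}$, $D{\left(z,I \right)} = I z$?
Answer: $625$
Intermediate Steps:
$r = 16$ ($r = \left(-4\right)^{2} = 16$)
$A{\left(m,S \right)} = 14$ ($A{\left(m,S \right)} = 3 + \left(-4 + 5 \cdot 3\right) = 3 + \left(-4 + 15\right) = 3 + 11 = 14$)
$T{\left(Y,P \right)} = 14$ ($T{\left(Y,P \right)} = -2 + 16 = 14$)
$E = 11$ ($E = 25 - 14 = 11$)
$\left(T{\left(8,-4 - 2 \right)} + E\right)^{2} = \left(14 + 11\right)^{2} = 25^{2} = 625$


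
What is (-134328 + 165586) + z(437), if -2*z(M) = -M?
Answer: 62953/2 ≈ 31477.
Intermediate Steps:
z(M) = M/2 (z(M) = -(-1)*M/2 = M/2)
(-134328 + 165586) + z(437) = (-134328 + 165586) + (1/2)*437 = 31258 + 437/2 = 62953/2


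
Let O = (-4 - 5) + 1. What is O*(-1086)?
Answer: 8688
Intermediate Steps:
O = -8 (O = -9 + 1 = -8)
O*(-1086) = -8*(-1086) = 8688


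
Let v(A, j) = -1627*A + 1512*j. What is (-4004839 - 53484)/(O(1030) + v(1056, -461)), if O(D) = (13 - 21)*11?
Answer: 4058323/2415232 ≈ 1.6803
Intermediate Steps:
O(D) = -88 (O(D) = -8*11 = -88)
(-4004839 - 53484)/(O(1030) + v(1056, -461)) = (-4004839 - 53484)/(-88 + (-1627*1056 + 1512*(-461))) = -4058323/(-88 + (-1718112 - 697032)) = -4058323/(-88 - 2415144) = -4058323/(-2415232) = -4058323*(-1/2415232) = 4058323/2415232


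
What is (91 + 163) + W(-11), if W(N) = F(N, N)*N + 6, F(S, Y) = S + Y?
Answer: 502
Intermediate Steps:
W(N) = 6 + 2*N² (W(N) = (N + N)*N + 6 = (2*N)*N + 6 = 2*N² + 6 = 6 + 2*N²)
(91 + 163) + W(-11) = (91 + 163) + (6 + 2*(-11)²) = 254 + (6 + 2*121) = 254 + (6 + 242) = 254 + 248 = 502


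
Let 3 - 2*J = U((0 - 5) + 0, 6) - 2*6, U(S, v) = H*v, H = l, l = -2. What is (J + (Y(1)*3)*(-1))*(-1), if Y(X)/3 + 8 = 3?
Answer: -117/2 ≈ -58.500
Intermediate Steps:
H = -2
Y(X) = -15 (Y(X) = -24 + 3*3 = -24 + 9 = -15)
U(S, v) = -2*v
J = 27/2 (J = 3/2 - (-2*6 - 2*6)/2 = 3/2 - (-12 - 12)/2 = 3/2 - 1/2*(-24) = 3/2 + 12 = 27/2 ≈ 13.500)
(J + (Y(1)*3)*(-1))*(-1) = (27/2 - 15*3*(-1))*(-1) = (27/2 - 45*(-1))*(-1) = (27/2 + 45)*(-1) = (117/2)*(-1) = -117/2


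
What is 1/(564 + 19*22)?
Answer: 1/982 ≈ 0.0010183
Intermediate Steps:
1/(564 + 19*22) = 1/(564 + 418) = 1/982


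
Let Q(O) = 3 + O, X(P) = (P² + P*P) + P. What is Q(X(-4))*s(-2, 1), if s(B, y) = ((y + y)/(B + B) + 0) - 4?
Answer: -279/2 ≈ -139.50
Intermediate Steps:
X(P) = P + 2*P² (X(P) = (P² + P²) + P = 2*P² + P = P + 2*P²)
s(B, y) = -4 + y/B (s(B, y) = ((2*y)/((2*B)) + 0) - 4 = ((2*y)*(1/(2*B)) + 0) - 4 = (y/B + 0) - 4 = y/B - 4 = -4 + y/B)
Q(X(-4))*s(-2, 1) = (3 - 4*(1 + 2*(-4)))*(-4 + 1/(-2)) = (3 - 4*(1 - 8))*(-4 + 1*(-½)) = (3 - 4*(-7))*(-4 - ½) = (3 + 28)*(-9/2) = 31*(-9/2) = -279/2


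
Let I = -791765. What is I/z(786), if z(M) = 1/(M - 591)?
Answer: -154394175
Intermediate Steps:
z(M) = 1/(-591 + M)
I/z(786) = -791765/(1/(-591 + 786)) = -791765/(1/195) = -791765/1/195 = -791765*195 = -154394175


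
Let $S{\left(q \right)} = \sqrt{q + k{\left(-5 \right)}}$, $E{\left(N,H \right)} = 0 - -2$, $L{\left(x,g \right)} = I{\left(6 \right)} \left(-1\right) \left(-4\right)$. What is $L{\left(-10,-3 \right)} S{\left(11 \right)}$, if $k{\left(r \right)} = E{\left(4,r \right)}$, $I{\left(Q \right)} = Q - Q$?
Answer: $0$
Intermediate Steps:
$I{\left(Q \right)} = 0$
$L{\left(x,g \right)} = 0$ ($L{\left(x,g \right)} = 0 \left(-1\right) \left(-4\right) = 0 \left(-4\right) = 0$)
$E{\left(N,H \right)} = 2$ ($E{\left(N,H \right)} = 0 + 2 = 2$)
$k{\left(r \right)} = 2$
$S{\left(q \right)} = \sqrt{2 + q}$ ($S{\left(q \right)} = \sqrt{q + 2} = \sqrt{2 + q}$)
$L{\left(-10,-3 \right)} S{\left(11 \right)} = 0 \sqrt{2 + 11} = 0 \sqrt{13} = 0$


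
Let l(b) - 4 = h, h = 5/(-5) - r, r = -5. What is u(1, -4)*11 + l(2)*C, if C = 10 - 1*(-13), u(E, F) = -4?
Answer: 140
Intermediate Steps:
h = 4 (h = 5/(-5) - 1*(-5) = 5*(-⅕) + 5 = -1 + 5 = 4)
l(b) = 8 (l(b) = 4 + 4 = 8)
C = 23 (C = 10 + 13 = 23)
u(1, -4)*11 + l(2)*C = -4*11 + 8*23 = -44 + 184 = 140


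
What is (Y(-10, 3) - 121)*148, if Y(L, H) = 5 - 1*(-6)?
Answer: -16280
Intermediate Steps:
Y(L, H) = 11 (Y(L, H) = 5 + 6 = 11)
(Y(-10, 3) - 121)*148 = (11 - 121)*148 = -110*148 = -16280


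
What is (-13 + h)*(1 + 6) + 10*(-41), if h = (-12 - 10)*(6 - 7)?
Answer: -347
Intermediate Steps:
h = 22 (h = -22*(-1) = 22)
(-13 + h)*(1 + 6) + 10*(-41) = (-13 + 22)*(1 + 6) + 10*(-41) = 9*7 - 410 = 63 - 410 = -347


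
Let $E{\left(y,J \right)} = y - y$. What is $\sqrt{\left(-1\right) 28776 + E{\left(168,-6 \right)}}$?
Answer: $2 i \sqrt{7194} \approx 169.64 i$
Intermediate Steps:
$E{\left(y,J \right)} = 0$
$\sqrt{\left(-1\right) 28776 + E{\left(168,-6 \right)}} = \sqrt{\left(-1\right) 28776 + 0} = \sqrt{-28776 + 0} = \sqrt{-28776} = 2 i \sqrt{7194}$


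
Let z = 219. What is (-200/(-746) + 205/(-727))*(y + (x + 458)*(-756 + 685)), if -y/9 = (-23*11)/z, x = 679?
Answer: 22184554680/19795483 ≈ 1120.7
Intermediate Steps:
y = 759/73 (y = -9*(-23*11)/219 = -(-2277)/219 = -9*(-253/219) = 759/73 ≈ 10.397)
(-200/(-746) + 205/(-727))*(y + (x + 458)*(-756 + 685)) = (-200/(-746) + 205/(-727))*(759/73 + (679 + 458)*(-756 + 685)) = (-200*(-1/746) + 205*(-1/727))*(759/73 + 1137*(-71)) = (100/373 - 205/727)*(759/73 - 80727) = -3765/271171*(-5892312/73) = 22184554680/19795483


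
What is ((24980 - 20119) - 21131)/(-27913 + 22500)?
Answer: 16270/5413 ≈ 3.0057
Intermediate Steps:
((24980 - 20119) - 21131)/(-27913 + 22500) = (4861 - 21131)/(-5413) = -16270*(-1/5413) = 16270/5413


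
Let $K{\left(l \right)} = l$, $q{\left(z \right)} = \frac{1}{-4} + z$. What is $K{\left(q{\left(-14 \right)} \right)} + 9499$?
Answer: $\frac{37939}{4} \approx 9484.8$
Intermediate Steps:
$q{\left(z \right)} = - \frac{1}{4} + z$
$K{\left(q{\left(-14 \right)} \right)} + 9499 = \left(- \frac{1}{4} - 14\right) + 9499 = - \frac{57}{4} + 9499 = \frac{37939}{4}$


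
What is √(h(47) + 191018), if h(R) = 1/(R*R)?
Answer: 93*√48787/47 ≈ 437.06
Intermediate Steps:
h(R) = R⁻² (h(R) = 1/(R²) = R⁻²)
√(h(47) + 191018) = √(47⁻² + 191018) = √(1/2209 + 191018) = √(421958763/2209) = 93*√48787/47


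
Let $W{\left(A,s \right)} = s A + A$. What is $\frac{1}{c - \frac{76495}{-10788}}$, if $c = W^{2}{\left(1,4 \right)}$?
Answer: $\frac{10788}{346195} \approx 0.031162$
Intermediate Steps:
$W{\left(A,s \right)} = A + A s$ ($W{\left(A,s \right)} = A s + A = A + A s$)
$c = 25$ ($c = \left(1 \left(1 + 4\right)\right)^{2} = \left(1 \cdot 5\right)^{2} = 5^{2} = 25$)
$\frac{1}{c - \frac{76495}{-10788}} = \frac{1}{25 - \frac{76495}{-10788}} = \frac{1}{25 - - \frac{76495}{10788}} = \frac{1}{25 + \frac{76495}{10788}} = \frac{1}{\frac{346195}{10788}} = \frac{10788}{346195}$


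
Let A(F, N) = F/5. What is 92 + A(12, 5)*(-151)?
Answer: -1352/5 ≈ -270.40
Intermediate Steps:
A(F, N) = F/5 (A(F, N) = F*(⅕) = F/5)
92 + A(12, 5)*(-151) = 92 + ((⅕)*12)*(-151) = 92 + (12/5)*(-151) = 92 - 1812/5 = -1352/5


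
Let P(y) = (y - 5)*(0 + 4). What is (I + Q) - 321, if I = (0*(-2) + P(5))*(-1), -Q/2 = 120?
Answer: -561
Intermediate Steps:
Q = -240 (Q = -2*120 = -240)
P(y) = -20 + 4*y (P(y) = (-5 + y)*4 = -20 + 4*y)
I = 0 (I = (0*(-2) + (-20 + 4*5))*(-1) = (0 + (-20 + 20))*(-1) = (0 + 0)*(-1) = 0*(-1) = 0)
(I + Q) - 321 = (0 - 240) - 321 = -240 - 321 = -561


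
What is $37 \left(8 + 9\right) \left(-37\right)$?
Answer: $-23273$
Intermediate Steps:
$37 \left(8 + 9\right) \left(-37\right) = 37 \cdot 17 \left(-37\right) = 629 \left(-37\right) = -23273$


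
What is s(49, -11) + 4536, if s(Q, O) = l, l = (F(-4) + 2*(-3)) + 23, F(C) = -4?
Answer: 4549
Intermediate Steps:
l = 13 (l = (-4 + 2*(-3)) + 23 = (-4 - 6) + 23 = -10 + 23 = 13)
s(Q, O) = 13
s(49, -11) + 4536 = 13 + 4536 = 4549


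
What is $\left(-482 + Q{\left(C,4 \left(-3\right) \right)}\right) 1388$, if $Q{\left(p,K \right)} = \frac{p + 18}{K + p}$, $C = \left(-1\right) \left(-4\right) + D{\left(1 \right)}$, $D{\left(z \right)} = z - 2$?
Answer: $- \frac{2016764}{3} \approx -6.7226 \cdot 10^{5}$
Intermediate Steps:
$D{\left(z \right)} = -2 + z$ ($D{\left(z \right)} = z - 2 = -2 + z$)
$C = 3$ ($C = \left(-1\right) \left(-4\right) + \left(-2 + 1\right) = 4 - 1 = 3$)
$Q{\left(p,K \right)} = \frac{18 + p}{K + p}$
$\left(-482 + Q{\left(C,4 \left(-3\right) \right)}\right) 1388 = \left(-482 + \frac{18 + 3}{4 \left(-3\right) + 3}\right) 1388 = \left(-482 + \frac{1}{-12 + 3} \cdot 21\right) 1388 = \left(-482 + \frac{1}{-9} \cdot 21\right) 1388 = \left(-482 - \frac{7}{3}\right) 1388 = \left(- \frac{1453}{3}\right) 1388 = - \frac{2016764}{3}$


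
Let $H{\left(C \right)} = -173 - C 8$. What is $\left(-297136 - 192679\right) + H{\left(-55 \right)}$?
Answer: $-489548$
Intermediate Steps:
$H{\left(C \right)} = -173 - 8 C$
$\left(-297136 - 192679\right) + H{\left(-55 \right)} = \left(-297136 - 192679\right) - -267 = -489815 + \left(-173 + 440\right) = -489815 + 267 = -489548$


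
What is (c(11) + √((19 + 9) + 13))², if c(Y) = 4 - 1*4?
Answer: 41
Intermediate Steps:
c(Y) = 0 (c(Y) = 4 - 4 = 0)
(c(11) + √((19 + 9) + 13))² = (0 + √((19 + 9) + 13))² = (0 + √(28 + 13))² = (0 + √41)² = (√41)² = 41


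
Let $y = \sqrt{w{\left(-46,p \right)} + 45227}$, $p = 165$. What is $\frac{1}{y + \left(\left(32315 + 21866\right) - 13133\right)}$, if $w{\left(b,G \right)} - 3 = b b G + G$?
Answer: $\frac{41048}{1684543769} - \frac{\sqrt{394535}}{1684543769} \approx 2.3995 \cdot 10^{-5}$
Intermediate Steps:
$w{\left(b,G \right)} = 3 + G + G b^{2}$ ($w{\left(b,G \right)} = 3 + \left(b b G + G\right) = 3 + \left(b^{2} G + G\right) = 3 + \left(G b^{2} + G\right) = 3 + \left(G + G b^{2}\right) = 3 + G + G b^{2}$)
$y = \sqrt{394535}$ ($y = \sqrt{\left(3 + 165 + 165 \left(-46\right)^{2}\right) + 45227} = \sqrt{\left(3 + 165 + 165 \cdot 2116\right) + 45227} = \sqrt{\left(3 + 165 + 349140\right) + 45227} = \sqrt{349308 + 45227} = \sqrt{394535} \approx 628.12$)
$\frac{1}{y + \left(\left(32315 + 21866\right) - 13133\right)} = \frac{1}{\sqrt{394535} + \left(\left(32315 + 21866\right) - 13133\right)} = \frac{1}{\sqrt{394535} + \left(54181 - 13133\right)} = \frac{1}{\sqrt{394535} + 41048} = \frac{1}{41048 + \sqrt{394535}}$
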